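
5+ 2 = 7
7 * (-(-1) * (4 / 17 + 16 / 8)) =266 / 17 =15.65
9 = 9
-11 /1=-11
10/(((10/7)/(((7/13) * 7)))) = 343/13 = 26.38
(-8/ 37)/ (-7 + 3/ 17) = 34/ 1073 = 0.03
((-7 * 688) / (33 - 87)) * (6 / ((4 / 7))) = 8428 / 9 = 936.44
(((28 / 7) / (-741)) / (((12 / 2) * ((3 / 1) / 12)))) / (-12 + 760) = -0.00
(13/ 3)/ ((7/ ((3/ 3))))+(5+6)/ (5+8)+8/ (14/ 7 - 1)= 2584/ 273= 9.47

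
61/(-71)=-61/71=-0.86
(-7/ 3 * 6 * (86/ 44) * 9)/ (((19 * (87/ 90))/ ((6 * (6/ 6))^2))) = -2925720/ 6061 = -482.71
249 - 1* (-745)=994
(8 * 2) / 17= 16 / 17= 0.94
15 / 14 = 1.07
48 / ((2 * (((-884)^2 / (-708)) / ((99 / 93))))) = -35046 / 1514071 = -0.02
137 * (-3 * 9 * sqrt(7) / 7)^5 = -1965800259 * sqrt(7) / 343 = -15163319.57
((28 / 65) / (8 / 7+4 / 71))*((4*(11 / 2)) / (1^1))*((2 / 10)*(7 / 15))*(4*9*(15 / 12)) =33.19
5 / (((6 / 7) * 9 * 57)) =35 / 3078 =0.01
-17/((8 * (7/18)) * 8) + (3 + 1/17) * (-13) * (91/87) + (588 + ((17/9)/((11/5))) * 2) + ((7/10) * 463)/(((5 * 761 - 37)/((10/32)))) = 7517588479739/13731556608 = 547.47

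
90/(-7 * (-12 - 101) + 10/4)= 60/529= 0.11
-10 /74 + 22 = 809 /37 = 21.86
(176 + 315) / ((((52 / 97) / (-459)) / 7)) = -153025551 / 52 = -2942799.06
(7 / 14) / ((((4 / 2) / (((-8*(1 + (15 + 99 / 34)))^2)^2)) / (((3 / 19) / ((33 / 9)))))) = 98461483546176 / 17455889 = 5640588.32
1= 1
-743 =-743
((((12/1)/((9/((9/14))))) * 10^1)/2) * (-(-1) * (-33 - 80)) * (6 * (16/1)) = -325440/7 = -46491.43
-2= -2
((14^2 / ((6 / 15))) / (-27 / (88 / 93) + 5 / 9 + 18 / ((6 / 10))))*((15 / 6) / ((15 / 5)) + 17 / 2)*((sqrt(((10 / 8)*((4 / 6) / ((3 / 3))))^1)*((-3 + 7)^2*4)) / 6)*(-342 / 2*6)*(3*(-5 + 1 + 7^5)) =-333035825633280*sqrt(30) / 1601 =-1139358114657.74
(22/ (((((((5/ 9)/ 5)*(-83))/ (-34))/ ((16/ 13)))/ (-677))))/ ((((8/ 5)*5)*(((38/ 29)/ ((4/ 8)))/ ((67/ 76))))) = -2213836713/ 779038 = -2841.76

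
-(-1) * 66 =66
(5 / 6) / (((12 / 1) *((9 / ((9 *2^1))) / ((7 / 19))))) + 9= 6191 / 684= 9.05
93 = 93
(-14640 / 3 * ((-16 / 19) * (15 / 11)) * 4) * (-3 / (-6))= 2342400 / 209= 11207.66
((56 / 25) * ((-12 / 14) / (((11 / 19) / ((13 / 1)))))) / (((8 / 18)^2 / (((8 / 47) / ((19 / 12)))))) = -303264 / 12925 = -23.46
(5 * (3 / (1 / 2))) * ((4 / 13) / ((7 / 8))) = 960 / 91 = 10.55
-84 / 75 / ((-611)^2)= -28 / 9333025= -0.00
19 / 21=0.90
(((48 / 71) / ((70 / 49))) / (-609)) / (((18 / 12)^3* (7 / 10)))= -128 / 389151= -0.00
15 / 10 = 3 / 2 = 1.50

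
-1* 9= -9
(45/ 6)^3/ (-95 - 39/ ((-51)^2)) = -2926125/ 659024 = -4.44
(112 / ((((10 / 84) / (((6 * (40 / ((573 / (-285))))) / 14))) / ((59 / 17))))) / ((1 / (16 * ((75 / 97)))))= -108476928000 / 314959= -344416.03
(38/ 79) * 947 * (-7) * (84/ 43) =-21159768/ 3397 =-6228.96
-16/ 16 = -1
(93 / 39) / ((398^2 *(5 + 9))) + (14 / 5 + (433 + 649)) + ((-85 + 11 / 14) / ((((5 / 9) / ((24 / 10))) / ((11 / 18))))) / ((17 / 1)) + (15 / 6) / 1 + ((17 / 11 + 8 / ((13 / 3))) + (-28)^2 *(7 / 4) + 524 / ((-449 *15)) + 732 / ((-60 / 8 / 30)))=-86863269044713181 / 181546024459800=-478.46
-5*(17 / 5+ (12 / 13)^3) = -45989 / 2197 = -20.93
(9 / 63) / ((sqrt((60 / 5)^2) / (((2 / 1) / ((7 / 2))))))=1 / 147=0.01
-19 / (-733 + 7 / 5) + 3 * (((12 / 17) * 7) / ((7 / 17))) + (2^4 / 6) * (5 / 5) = 424613 / 10974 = 38.69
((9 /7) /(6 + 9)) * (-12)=-36 /35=-1.03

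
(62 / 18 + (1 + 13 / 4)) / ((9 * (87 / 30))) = 1385 / 4698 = 0.29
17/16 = 1.06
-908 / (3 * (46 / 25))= -11350 / 69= -164.49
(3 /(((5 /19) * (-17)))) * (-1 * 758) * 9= 388854 /85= 4574.75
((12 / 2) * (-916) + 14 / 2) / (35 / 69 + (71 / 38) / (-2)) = 28784316 / 2239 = 12855.88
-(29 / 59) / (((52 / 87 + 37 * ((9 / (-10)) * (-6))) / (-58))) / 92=365835 / 236587522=0.00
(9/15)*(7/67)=21/335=0.06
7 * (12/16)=21/4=5.25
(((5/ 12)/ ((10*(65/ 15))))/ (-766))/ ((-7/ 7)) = 1/ 79664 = 0.00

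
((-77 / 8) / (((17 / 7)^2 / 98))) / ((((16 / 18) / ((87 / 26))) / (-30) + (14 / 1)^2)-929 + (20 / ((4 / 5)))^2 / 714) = 0.22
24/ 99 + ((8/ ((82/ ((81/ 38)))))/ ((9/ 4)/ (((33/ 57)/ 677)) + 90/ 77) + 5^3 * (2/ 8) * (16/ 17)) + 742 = 3375310813454/ 4374123171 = 771.65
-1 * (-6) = 6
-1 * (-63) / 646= 63 / 646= 0.10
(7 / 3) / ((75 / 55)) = 1.71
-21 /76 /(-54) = 7 /1368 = 0.01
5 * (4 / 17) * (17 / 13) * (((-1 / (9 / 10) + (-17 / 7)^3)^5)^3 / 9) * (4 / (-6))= 592370484693958907801966484532724647684848423887461363260698349111253720 / 7733152215495194587223584007597157952255482379287407793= 76601425678264150.97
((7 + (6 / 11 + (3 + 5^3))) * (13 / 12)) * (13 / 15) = 83993 / 660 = 127.26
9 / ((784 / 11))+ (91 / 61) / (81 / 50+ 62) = 22777259 / 152128144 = 0.15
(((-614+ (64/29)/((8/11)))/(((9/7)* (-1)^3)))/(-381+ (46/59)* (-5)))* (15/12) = -6097945/3951366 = -1.54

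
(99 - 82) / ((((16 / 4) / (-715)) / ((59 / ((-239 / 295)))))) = 211557775 / 956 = 221294.74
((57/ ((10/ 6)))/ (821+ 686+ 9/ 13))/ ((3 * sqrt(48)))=247 * sqrt(3)/ 392000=0.00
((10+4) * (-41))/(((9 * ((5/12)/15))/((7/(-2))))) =8036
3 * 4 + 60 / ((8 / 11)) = 189 / 2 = 94.50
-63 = -63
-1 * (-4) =4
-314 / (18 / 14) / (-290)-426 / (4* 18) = -26489 / 5220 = -5.07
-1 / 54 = -0.02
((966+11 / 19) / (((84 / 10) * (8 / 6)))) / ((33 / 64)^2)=324.60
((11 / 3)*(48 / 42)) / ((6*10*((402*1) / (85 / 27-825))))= -6974 / 48843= -0.14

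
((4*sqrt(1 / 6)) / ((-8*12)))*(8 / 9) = -sqrt(6) / 162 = -0.02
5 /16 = 0.31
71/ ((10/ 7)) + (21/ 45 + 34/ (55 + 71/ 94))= 177413/ 3494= 50.78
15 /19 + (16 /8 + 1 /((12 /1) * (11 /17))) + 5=19859 /2508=7.92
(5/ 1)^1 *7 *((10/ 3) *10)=1166.67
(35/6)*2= 11.67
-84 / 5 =-16.80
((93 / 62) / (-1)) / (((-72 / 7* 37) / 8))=7 / 222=0.03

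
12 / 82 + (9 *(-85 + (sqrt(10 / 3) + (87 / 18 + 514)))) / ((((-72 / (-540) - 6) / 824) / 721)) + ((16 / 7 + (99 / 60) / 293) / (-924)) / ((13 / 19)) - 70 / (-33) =-2662625393477800183 / 6734007280 - 3341835 *sqrt(30) / 11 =-397063837.43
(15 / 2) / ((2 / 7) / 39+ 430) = 4095 / 234784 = 0.02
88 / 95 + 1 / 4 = 447 / 380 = 1.18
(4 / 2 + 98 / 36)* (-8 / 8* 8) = -340 / 9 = -37.78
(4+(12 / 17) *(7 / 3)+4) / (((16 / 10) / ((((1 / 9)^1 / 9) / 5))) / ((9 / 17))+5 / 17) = 164 / 20813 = 0.01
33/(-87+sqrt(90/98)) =-15631/41204 - 77 * sqrt(5)/41204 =-0.38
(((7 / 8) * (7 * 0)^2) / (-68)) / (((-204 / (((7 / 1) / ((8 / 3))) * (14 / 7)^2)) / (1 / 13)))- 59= -59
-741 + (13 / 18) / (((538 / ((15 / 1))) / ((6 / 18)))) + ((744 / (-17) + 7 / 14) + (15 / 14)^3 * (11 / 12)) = -353770785925 / 451739232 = -783.13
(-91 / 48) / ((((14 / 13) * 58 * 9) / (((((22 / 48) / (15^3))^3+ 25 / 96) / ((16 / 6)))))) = -23388939843974939 / 71017523712000000000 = -0.00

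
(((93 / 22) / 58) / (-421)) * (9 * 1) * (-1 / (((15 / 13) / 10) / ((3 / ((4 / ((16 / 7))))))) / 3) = 7254 / 940093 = 0.01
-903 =-903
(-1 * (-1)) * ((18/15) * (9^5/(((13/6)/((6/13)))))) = 12754584/845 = 15094.18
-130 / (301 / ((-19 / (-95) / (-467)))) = 26 / 140567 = 0.00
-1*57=-57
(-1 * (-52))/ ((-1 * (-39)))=4/ 3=1.33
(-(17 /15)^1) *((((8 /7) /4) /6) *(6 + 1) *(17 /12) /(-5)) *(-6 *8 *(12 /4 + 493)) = -573376 /225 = -2548.34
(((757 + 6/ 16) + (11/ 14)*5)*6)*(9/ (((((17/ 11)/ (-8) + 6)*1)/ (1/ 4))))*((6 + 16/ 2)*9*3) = 341874027/ 511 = 669029.41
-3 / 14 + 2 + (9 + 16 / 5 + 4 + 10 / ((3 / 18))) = 5459 / 70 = 77.99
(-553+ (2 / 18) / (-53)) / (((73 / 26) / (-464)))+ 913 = 3214057621 / 34821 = 92302.28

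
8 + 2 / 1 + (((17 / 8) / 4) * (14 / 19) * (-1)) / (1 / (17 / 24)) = 70937 / 7296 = 9.72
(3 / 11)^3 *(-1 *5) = -135 / 1331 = -0.10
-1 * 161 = -161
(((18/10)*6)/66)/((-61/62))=-558/3355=-0.17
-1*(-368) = 368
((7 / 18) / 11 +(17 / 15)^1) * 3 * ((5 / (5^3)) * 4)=2314 / 4125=0.56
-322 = -322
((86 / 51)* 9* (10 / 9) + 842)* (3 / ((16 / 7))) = 153307 / 136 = 1127.26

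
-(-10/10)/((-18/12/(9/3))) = -2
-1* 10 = -10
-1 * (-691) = 691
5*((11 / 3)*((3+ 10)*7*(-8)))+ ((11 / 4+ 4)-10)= -160199 / 12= -13349.92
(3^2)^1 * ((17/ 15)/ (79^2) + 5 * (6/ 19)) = 14.21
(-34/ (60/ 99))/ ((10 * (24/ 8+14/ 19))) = -10659/ 7100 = -1.50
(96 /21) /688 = 0.01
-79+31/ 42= -3287/ 42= -78.26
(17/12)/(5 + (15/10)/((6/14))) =1/6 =0.17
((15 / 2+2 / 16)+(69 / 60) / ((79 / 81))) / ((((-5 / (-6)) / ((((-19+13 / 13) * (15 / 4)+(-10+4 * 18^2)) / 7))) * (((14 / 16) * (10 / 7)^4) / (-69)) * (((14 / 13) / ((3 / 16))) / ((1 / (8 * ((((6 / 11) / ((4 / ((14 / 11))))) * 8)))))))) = -22076353188747 / 40448000000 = -545.80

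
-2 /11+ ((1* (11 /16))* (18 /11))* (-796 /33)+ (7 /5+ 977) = 104619 /110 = 951.08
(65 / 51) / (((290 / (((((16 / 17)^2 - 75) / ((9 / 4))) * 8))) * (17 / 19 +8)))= -6511376 / 50009427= -0.13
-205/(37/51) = -10455/37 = -282.57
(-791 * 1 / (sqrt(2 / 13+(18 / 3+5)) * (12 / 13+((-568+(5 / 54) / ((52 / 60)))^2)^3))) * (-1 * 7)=909012107852476992 * sqrt(1885) / 798478055122899280612613804097985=0.00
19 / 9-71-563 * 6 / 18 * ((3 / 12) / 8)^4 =-650118809 / 9437184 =-68.89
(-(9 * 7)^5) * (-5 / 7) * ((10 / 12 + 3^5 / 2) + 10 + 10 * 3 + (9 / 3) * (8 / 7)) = 117505836945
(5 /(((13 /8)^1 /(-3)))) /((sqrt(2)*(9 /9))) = -60*sqrt(2) /13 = -6.53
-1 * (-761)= 761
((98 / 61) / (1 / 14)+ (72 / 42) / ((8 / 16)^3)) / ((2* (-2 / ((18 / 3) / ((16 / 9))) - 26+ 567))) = 208710 / 6230357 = 0.03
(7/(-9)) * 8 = -56/9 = -6.22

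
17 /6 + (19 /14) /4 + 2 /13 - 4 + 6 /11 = -3077 /24024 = -0.13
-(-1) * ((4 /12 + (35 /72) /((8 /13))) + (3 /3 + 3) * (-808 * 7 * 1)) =-13030777 /576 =-22622.88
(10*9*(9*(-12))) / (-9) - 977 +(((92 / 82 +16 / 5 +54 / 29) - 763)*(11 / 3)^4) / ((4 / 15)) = -7317844475 / 14268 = -512885.09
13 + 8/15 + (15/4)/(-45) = 269/20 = 13.45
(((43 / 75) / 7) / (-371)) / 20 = -43 / 3895500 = -0.00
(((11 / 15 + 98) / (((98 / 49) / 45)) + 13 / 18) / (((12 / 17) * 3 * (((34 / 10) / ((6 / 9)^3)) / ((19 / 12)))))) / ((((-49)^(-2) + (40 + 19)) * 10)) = 11404750 / 46471563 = 0.25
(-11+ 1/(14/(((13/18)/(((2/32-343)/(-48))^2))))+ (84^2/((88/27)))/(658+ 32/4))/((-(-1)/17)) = -131.72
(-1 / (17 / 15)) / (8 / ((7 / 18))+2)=-105 / 2686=-0.04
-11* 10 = -110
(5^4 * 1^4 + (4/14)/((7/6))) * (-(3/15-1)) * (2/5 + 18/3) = 3921536/1225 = 3201.25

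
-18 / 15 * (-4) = 24 / 5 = 4.80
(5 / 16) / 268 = 5 / 4288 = 0.00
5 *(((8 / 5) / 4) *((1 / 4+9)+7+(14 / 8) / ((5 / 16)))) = 437 / 10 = 43.70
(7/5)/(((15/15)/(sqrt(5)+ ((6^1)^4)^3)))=7 * sqrt(5)/5+ 15237476352/5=3047495273.53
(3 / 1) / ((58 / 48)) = 72 / 29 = 2.48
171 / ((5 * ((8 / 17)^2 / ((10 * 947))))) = 46799793 / 32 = 1462493.53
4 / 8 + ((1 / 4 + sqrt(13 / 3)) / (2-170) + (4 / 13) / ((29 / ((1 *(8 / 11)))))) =1410749 / 2786784-sqrt(39) / 504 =0.49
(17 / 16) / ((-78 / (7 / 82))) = -119 / 102336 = -0.00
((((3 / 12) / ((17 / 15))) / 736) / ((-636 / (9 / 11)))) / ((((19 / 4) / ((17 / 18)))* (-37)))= 5 / 2413190912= 0.00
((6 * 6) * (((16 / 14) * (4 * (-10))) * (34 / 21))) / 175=-26112 / 1715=-15.23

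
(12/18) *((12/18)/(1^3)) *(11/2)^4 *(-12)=-14641/3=-4880.33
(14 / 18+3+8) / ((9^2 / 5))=530 / 729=0.73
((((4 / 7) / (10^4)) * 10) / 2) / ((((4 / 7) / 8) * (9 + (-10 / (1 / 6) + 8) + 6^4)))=1 / 313250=0.00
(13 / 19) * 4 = 52 / 19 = 2.74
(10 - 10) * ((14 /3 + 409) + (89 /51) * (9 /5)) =0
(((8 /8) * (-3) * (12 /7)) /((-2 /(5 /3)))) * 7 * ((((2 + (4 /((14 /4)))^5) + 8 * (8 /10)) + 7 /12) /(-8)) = -41.00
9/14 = 0.64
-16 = -16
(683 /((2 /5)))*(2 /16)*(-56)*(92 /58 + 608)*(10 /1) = -2112962950 /29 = -72860791.38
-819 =-819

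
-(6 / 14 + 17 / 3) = -128 / 21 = -6.10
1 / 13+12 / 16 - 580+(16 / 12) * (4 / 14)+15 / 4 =-313973 / 546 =-575.04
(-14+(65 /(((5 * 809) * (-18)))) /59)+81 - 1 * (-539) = 520649735 /859158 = 606.00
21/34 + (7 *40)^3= 746368021/34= 21952000.62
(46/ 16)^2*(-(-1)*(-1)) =-8.27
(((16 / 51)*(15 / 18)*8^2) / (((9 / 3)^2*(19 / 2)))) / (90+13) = 5120 / 2694789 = 0.00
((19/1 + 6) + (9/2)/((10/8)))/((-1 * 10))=-2.86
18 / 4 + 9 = 27 / 2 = 13.50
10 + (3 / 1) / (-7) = 67 / 7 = 9.57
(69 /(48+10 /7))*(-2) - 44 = -8095 /173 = -46.79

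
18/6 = 3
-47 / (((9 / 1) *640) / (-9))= 47 / 640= 0.07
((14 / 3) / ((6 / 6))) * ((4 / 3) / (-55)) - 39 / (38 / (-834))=855.83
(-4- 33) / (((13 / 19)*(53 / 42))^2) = -23561748 / 474721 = -49.63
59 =59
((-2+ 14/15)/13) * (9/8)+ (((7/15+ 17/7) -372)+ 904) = 730006/1365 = 534.80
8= 8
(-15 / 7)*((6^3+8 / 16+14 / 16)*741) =-345160.45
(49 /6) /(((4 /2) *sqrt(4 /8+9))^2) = 49 /228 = 0.21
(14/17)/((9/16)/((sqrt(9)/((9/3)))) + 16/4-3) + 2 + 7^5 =7144049/425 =16809.53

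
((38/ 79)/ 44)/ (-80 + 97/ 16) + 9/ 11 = 76451/ 93457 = 0.82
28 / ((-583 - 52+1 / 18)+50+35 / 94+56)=-5922 / 111793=-0.05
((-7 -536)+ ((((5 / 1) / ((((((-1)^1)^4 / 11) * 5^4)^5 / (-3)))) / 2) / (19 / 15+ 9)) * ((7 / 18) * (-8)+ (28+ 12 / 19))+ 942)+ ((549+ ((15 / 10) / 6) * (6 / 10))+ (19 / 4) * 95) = 709992218001604794 / 507354736328125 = 1399.40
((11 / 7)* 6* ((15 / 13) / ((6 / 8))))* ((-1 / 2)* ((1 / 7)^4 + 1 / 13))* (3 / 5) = -955944 / 2840383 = -0.34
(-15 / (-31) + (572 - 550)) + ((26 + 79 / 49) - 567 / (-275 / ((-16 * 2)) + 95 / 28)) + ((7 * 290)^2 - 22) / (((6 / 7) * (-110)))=-1307132444799 / 29909110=-43703.49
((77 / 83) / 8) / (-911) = -77 / 604904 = -0.00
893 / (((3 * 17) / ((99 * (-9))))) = -265221 / 17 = -15601.24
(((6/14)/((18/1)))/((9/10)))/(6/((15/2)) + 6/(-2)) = -25/2079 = -0.01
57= 57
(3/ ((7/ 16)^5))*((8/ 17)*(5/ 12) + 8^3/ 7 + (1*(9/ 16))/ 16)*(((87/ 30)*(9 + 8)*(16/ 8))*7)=159308468224/ 16807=9478697.46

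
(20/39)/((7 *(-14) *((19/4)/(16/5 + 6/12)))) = -148/36309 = -0.00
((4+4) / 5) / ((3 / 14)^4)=307328 / 405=758.83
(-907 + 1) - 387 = -1293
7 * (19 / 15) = 133 / 15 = 8.87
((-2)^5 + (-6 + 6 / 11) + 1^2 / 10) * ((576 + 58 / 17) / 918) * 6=-4047365 / 28611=-141.46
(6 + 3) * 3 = 27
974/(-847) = -974/847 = -1.15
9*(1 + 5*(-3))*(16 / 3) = -672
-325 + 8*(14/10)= -1569/5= -313.80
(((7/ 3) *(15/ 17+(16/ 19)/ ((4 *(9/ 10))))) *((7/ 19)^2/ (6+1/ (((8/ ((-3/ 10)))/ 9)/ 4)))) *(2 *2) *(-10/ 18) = -445214000/ 2635111197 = -0.17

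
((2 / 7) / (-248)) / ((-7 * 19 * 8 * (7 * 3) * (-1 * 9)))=-1 / 174551328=-0.00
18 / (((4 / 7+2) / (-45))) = -315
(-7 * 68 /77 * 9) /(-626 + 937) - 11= -38243 /3421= -11.18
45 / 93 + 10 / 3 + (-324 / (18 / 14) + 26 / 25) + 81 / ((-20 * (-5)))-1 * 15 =-486079 / 1860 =-261.33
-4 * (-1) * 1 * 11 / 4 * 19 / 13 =209 / 13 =16.08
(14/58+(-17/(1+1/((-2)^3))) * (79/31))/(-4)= 310057/25172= 12.32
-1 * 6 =-6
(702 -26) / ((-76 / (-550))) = 92950 / 19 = 4892.11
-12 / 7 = -1.71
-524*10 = -5240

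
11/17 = 0.65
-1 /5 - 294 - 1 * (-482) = 939 /5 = 187.80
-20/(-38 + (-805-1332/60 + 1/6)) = 600/25951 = 0.02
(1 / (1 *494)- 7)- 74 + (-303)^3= -13742194751 / 494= -27818208.00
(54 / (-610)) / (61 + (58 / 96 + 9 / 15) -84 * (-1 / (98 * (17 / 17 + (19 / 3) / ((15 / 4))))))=-1097712 / 775289443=-0.00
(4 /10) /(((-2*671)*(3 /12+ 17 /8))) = -8 /63745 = -0.00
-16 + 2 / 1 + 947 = 933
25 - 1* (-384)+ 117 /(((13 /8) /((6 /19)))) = 431.74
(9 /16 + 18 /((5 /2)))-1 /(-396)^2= 380401 /49005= 7.76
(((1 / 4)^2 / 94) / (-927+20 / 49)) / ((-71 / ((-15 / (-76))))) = 735 / 368471860352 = 0.00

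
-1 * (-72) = 72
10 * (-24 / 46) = -120 / 23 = -5.22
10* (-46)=-460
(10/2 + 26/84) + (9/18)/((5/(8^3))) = 56.51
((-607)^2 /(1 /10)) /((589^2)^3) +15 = 626300888454503905 /41753392563387961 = 15.00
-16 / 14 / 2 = -4 / 7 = -0.57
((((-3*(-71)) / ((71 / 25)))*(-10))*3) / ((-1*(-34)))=-1125 / 17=-66.18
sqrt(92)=2*sqrt(23)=9.59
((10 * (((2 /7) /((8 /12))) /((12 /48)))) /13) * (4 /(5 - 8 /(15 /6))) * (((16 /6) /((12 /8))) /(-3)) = -12800 /7371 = -1.74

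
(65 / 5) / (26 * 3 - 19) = 13 / 59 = 0.22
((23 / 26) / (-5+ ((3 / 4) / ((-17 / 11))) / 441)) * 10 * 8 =-9196320 / 649883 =-14.15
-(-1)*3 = 3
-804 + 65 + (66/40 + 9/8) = -29449/40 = -736.22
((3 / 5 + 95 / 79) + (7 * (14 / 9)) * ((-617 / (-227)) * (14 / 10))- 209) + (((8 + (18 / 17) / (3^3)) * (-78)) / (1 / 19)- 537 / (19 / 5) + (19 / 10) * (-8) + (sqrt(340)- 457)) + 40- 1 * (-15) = -3294275593264 / 260656155 + 2 * sqrt(85) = -12619.96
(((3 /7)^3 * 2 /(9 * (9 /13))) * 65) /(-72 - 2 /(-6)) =-338 /14749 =-0.02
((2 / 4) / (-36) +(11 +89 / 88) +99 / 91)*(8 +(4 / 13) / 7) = 28764245 / 273273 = 105.26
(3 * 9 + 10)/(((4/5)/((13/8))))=2405/32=75.16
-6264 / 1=-6264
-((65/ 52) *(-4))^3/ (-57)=-125/ 57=-2.19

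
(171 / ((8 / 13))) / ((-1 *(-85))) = 2223 / 680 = 3.27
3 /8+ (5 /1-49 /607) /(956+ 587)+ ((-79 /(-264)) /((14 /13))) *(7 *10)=2451478969 /123631332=19.83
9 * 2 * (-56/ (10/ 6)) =-3024/ 5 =-604.80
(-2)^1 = -2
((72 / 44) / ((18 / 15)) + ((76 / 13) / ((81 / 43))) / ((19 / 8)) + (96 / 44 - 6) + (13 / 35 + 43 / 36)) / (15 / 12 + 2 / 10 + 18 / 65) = 677951 / 2800413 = 0.24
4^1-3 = 1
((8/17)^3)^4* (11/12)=188978561024/1747866711689283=0.00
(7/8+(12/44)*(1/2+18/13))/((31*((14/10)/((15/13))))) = 17025/461032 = 0.04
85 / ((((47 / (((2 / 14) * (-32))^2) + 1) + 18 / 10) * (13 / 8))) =3481600 / 336063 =10.36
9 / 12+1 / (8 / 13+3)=193 / 188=1.03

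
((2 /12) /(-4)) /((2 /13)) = -13 /48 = -0.27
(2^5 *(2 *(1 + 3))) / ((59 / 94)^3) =212629504 / 205379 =1035.30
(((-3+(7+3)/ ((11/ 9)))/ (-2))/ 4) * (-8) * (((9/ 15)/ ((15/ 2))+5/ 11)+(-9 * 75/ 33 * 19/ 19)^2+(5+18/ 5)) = 73715649/ 33275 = 2215.35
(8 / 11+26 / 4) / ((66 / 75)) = 3975 / 484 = 8.21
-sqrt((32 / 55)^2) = -32 / 55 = -0.58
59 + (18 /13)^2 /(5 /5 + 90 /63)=171775 /2873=59.79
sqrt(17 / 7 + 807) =28.45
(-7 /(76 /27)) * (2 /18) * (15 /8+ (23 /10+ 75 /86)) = -182301 /130720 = -1.39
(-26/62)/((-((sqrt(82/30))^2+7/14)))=390/3007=0.13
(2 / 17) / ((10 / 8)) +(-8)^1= -672 / 85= -7.91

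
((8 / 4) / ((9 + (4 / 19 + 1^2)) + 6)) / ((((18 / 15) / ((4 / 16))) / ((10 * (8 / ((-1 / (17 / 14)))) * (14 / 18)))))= -8075 / 4158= -1.94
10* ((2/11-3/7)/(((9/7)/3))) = -190/33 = -5.76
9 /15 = 3 /5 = 0.60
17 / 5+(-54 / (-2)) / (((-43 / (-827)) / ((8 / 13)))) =902663 / 2795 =322.96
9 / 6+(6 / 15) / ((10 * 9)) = 677 / 450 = 1.50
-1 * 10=-10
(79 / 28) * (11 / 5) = 869 / 140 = 6.21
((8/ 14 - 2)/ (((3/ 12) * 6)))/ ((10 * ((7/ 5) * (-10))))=1/ 147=0.01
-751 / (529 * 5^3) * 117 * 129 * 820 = -1858914252 / 13225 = -140560.62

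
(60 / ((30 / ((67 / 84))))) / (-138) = -67 / 5796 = -0.01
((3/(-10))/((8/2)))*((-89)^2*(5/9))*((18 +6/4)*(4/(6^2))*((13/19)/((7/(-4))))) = 1338649/4788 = 279.58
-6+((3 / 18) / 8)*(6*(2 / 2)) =-47 / 8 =-5.88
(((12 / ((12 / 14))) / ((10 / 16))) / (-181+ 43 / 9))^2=254016 / 15721225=0.02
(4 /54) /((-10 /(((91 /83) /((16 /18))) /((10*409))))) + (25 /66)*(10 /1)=1697348999 /448100400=3.79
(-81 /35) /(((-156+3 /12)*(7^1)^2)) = 324 /1068445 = 0.00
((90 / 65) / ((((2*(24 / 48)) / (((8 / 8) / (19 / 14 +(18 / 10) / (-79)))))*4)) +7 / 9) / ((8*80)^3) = 447727 / 113160093696000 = 0.00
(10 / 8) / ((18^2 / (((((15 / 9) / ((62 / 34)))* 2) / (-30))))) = -85 / 361584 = -0.00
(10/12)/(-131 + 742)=5/3666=0.00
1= 1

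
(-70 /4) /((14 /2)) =-5 /2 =-2.50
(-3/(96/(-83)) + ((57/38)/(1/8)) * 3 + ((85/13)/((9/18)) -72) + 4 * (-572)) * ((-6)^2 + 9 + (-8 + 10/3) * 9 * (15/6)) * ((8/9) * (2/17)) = 9602650/663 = 14483.63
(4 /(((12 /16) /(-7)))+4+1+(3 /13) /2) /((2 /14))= -17591 /78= -225.53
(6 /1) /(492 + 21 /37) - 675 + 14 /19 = -77825419 /115425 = -674.25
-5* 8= -40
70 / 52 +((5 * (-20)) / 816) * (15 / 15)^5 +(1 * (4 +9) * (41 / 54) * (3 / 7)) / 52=145351 / 111384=1.30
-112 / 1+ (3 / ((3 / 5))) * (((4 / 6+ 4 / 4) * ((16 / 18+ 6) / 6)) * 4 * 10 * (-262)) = -8131072 / 81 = -100383.60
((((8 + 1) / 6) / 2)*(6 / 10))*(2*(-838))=-3771 / 5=-754.20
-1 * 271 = -271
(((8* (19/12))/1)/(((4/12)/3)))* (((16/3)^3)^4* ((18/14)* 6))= 21392098230009856/45927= 465784793912.29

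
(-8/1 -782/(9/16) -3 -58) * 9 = -13133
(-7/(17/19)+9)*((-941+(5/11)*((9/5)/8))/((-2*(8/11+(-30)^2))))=0.61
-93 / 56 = -1.66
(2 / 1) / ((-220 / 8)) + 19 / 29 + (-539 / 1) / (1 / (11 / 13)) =-9444678 / 20735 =-455.49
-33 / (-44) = 3 / 4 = 0.75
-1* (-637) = 637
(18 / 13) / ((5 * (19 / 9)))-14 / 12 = -7673 / 7410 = -1.04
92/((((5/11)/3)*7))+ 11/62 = 188617/2170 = 86.92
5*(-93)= -465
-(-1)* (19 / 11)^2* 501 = 180861 / 121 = 1494.72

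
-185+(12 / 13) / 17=-40873 / 221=-184.95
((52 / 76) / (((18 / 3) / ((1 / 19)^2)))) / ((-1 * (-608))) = 13 / 25021632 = 0.00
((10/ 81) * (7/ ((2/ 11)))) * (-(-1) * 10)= 3850/ 81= 47.53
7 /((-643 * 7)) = -1 /643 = -0.00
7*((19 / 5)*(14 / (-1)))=-372.40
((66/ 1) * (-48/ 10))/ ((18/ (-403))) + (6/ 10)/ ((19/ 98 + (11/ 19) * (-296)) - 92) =17378453798/ 2450155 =7092.80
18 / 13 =1.38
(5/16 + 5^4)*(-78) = -390195/8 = -48774.38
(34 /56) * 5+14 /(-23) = 1563 /644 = 2.43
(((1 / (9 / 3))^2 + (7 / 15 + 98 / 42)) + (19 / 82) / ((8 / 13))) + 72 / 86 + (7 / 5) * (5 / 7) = 6505273 / 1269360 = 5.12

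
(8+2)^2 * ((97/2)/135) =970/27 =35.93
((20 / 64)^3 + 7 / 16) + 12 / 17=1.17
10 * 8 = 80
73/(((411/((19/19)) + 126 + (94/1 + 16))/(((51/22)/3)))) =1241/14234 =0.09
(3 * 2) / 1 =6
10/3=3.33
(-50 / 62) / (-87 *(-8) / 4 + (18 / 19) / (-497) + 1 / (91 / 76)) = -0.00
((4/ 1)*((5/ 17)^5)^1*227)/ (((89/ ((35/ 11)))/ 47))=4667687500/ 1390040003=3.36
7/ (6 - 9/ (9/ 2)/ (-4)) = 1.08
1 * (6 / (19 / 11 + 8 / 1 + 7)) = 33 / 92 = 0.36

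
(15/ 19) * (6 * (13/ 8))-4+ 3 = 509/ 76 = 6.70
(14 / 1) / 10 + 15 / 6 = 39 / 10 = 3.90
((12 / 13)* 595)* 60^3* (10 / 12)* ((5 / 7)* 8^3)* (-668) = -313970688000000 / 13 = -24151591384615.38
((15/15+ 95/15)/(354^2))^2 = 121/35334224676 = 0.00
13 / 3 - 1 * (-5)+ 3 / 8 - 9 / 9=209 / 24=8.71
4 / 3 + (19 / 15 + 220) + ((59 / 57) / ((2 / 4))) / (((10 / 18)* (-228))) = 222.58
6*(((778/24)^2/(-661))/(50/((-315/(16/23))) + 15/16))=-11.53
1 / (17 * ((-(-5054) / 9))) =9 / 85918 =0.00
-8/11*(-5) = 3.64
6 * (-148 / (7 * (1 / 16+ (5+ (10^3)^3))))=-14208 / 112000000567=-0.00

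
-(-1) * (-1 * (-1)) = 1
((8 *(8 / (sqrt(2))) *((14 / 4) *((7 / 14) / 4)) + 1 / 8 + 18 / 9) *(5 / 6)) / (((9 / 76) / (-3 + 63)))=8075 / 9 + 53200 *sqrt(2) / 9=9256.80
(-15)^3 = -3375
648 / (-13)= -648 / 13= -49.85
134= 134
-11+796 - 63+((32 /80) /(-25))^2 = 11281254 /15625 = 722.00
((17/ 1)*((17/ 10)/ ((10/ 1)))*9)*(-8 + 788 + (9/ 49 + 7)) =25081443/ 1225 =20474.65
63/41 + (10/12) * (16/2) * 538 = 441349/123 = 3588.20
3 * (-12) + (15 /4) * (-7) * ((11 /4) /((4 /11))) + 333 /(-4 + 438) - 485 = -9981977 /13888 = -718.75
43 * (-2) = -86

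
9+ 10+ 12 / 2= 25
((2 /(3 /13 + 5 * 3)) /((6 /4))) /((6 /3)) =13 /297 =0.04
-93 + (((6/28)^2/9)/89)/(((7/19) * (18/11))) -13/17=-3503519183/37365048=-93.76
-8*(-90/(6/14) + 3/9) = 5032/3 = 1677.33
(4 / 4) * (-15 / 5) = -3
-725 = -725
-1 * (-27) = 27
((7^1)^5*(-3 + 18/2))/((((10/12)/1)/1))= 605052/5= 121010.40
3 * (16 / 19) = 48 / 19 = 2.53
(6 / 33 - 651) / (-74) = 7159 / 814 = 8.79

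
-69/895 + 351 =314076/895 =350.92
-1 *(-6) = 6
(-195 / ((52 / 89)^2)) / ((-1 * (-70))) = -23763 / 2912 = -8.16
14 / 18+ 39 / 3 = 124 / 9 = 13.78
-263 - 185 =-448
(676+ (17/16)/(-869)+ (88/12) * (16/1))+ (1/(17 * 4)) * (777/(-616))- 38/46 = 25849977745/32618784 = 792.49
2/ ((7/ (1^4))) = 2/ 7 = 0.29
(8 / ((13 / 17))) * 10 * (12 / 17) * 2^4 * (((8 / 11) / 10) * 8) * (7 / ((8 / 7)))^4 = 138355224 / 143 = 967519.05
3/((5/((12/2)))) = 18/5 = 3.60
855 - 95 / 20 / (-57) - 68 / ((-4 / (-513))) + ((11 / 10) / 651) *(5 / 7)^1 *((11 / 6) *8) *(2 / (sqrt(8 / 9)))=-94391 / 12 + 121 *sqrt(2) / 4557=-7865.88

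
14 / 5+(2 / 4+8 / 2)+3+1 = 113 / 10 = 11.30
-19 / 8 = -2.38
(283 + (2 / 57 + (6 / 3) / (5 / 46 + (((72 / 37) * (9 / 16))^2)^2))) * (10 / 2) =86304658131655 / 60707338311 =1421.65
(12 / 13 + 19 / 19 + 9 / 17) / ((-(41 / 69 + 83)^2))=-1290231 / 3676315552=-0.00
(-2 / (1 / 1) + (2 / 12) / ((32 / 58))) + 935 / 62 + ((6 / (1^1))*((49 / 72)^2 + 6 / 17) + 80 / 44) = 50330231 / 2504304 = 20.10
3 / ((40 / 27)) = 81 / 40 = 2.02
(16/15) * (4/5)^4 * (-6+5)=-4096/9375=-0.44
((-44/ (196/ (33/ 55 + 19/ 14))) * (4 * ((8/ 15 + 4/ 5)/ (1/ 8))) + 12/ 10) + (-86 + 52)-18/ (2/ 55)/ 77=-298279/ 5145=-57.97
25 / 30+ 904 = 5429 / 6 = 904.83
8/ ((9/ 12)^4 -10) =-2048/ 2479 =-0.83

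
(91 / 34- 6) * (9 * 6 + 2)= -3164 / 17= -186.12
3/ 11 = 0.27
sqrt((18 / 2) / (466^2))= 3 / 466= 0.01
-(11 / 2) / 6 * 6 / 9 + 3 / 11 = -67 / 198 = -0.34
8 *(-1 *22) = -176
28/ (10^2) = 7/ 25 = 0.28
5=5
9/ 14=0.64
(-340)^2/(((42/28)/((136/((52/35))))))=275128000/39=7054564.10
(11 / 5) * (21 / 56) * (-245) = -1617 / 8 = -202.12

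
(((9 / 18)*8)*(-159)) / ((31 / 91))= -57876 / 31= -1866.97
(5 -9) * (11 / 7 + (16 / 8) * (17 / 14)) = -16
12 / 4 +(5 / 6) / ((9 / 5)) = 187 / 54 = 3.46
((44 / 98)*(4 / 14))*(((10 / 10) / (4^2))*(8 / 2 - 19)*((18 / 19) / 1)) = -1485 / 13034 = -0.11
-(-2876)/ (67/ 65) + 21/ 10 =1870807/ 670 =2792.25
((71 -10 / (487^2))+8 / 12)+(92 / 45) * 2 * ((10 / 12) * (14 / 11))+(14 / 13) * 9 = 78472305589 / 915709509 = 85.70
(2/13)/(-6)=-1/39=-0.03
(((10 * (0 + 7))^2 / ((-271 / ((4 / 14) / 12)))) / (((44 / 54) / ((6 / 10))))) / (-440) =189 / 262328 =0.00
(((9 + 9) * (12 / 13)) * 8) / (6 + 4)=864 / 65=13.29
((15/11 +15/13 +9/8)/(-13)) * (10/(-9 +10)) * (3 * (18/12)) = -187515/14872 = -12.61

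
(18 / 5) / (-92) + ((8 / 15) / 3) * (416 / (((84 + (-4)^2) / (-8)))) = -308201 / 51750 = -5.96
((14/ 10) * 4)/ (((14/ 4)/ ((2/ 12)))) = 4/ 15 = 0.27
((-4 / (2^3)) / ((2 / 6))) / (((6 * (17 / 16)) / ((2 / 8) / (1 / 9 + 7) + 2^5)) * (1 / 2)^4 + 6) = -0.25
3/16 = 0.19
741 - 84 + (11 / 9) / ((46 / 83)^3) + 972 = 1433332753 / 876024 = 1636.18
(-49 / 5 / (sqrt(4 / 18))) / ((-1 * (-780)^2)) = 49 * sqrt(2) / 2028000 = 0.00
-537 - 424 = -961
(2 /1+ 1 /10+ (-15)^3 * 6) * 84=-8504118 /5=-1700823.60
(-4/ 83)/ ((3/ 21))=-28/ 83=-0.34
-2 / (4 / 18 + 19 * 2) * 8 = -18 / 43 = -0.42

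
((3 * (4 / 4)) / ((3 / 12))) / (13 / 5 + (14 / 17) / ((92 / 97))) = 46920 / 13561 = 3.46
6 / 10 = 3 / 5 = 0.60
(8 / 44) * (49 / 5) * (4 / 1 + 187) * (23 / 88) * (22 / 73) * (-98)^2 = 1033664114 / 4015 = 257450.59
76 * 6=456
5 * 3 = 15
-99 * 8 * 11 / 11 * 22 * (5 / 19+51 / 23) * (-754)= 14241262464 / 437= 32588701.29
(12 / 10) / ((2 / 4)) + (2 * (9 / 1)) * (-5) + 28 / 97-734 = -398336 / 485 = -821.31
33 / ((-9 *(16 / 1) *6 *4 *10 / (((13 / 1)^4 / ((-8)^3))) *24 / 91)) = 28589561 / 141557760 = 0.20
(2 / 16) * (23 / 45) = 23 / 360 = 0.06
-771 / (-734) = 771 / 734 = 1.05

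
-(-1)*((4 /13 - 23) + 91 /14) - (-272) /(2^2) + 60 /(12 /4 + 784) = 1061649 /20462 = 51.88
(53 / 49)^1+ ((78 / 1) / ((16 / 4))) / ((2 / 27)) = 51809 / 196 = 264.33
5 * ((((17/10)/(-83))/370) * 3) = -51/61420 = -0.00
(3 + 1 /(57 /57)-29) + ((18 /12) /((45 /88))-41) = -946 /15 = -63.07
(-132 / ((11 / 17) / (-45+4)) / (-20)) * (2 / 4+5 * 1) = -23001 / 10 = -2300.10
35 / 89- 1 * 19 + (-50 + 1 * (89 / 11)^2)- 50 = -572307 / 10769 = -53.14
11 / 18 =0.61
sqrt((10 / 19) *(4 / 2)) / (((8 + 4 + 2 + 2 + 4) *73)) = sqrt(95) / 13870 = 0.00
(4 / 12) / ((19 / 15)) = 5 / 19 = 0.26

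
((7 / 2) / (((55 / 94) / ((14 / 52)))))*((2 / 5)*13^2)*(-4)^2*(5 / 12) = 119756 / 165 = 725.79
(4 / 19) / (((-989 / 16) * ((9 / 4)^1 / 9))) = -256 / 18791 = -0.01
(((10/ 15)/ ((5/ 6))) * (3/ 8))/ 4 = 3/ 40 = 0.08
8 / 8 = 1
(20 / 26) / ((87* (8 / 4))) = 5 / 1131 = 0.00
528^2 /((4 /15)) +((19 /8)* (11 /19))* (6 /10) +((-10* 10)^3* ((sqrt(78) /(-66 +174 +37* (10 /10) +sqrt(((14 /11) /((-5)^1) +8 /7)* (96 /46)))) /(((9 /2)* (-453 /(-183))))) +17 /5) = -156644950000000* sqrt(78) /252991384281 +976000000* sqrt(2187185) /28110153809 +41817769 /40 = 1040027.20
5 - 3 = 2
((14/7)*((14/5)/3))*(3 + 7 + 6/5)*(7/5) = 10976/375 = 29.27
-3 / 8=-0.38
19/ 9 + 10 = 109/ 9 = 12.11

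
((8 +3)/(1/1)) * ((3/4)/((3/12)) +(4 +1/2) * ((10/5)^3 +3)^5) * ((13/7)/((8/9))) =1865461455/112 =16655905.85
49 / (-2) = -49 / 2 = -24.50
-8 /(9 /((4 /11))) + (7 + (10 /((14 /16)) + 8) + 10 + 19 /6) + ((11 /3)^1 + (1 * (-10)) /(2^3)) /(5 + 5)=1095319 /27720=39.51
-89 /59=-1.51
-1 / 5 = -0.20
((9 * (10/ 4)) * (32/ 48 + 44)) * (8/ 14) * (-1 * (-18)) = 72360/ 7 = 10337.14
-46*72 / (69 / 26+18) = -28704 / 179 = -160.36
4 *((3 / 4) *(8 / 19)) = 24 / 19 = 1.26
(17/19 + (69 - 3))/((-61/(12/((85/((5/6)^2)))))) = -6355/59109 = -0.11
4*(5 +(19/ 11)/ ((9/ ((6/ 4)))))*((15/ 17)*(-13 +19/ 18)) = -375175/ 1683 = -222.92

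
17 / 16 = 1.06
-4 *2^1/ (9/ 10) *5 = -400/ 9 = -44.44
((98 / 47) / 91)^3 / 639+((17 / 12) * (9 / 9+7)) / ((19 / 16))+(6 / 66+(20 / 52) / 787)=230998325413207138 / 23974276363770447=9.64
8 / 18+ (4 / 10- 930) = -41812 / 45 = -929.16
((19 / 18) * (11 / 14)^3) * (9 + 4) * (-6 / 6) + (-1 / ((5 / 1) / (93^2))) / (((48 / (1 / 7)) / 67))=-43413893 / 123480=-351.59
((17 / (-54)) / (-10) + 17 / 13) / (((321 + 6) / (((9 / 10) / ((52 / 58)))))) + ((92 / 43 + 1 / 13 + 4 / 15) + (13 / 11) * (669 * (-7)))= -173522760917203 / 31367278800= -5531.97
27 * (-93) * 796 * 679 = -1357155324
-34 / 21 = -1.62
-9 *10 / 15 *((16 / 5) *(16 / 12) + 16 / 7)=-1376 / 35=-39.31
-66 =-66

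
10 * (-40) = -400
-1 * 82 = -82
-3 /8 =-0.38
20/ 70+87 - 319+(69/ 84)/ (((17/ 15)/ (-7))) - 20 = -122231/ 476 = -256.79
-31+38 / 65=-1977 / 65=-30.42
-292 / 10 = -146 / 5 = -29.20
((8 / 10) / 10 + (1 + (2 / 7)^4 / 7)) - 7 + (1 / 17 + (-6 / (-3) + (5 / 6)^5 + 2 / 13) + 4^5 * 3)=2215810064742319 / 722069056800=3068.70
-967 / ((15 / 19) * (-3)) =18373 / 45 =408.29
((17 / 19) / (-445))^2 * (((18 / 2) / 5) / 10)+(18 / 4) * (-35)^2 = 5512.50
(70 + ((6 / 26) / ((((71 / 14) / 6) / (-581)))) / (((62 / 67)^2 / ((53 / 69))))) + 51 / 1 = -434295968 / 20401069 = -21.29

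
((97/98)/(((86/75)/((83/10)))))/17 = 120765/286552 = 0.42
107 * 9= 963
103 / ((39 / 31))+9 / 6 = 6503 / 78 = 83.37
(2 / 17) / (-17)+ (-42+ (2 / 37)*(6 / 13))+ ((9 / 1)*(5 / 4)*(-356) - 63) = -4109.98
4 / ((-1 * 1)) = -4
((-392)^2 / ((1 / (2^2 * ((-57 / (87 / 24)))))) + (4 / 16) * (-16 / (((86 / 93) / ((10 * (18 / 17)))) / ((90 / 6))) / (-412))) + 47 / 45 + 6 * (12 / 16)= -9664928.51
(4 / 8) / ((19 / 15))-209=-7927 / 38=-208.61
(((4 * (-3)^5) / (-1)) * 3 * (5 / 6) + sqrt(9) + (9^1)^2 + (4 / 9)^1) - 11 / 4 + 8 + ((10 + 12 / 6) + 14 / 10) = 455957 / 180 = 2533.09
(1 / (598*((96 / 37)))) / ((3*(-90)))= -37 / 15500160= -0.00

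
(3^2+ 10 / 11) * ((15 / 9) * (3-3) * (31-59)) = 0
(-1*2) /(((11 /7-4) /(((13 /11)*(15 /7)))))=390 /187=2.09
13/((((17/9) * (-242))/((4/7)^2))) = -936/100793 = -0.01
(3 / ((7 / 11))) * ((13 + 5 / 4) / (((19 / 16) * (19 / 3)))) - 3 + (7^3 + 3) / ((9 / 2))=99137 / 1197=82.82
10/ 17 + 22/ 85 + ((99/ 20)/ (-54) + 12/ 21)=18947/ 14280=1.33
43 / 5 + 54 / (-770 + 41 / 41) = 32797 / 3845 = 8.53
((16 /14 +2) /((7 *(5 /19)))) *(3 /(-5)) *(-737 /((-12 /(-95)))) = 2926627 /490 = 5972.71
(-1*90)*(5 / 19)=-450 / 19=-23.68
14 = 14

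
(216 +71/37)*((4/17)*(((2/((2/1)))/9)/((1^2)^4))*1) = 32252/5661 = 5.70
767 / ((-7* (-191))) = 767 / 1337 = 0.57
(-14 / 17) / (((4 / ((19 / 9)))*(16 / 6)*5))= -133 / 4080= -0.03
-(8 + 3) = -11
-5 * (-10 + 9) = 5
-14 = -14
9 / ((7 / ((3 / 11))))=27 / 77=0.35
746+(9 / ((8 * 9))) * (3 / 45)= 89521 / 120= 746.01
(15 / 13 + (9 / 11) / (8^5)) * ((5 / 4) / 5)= 5406837 / 18743296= 0.29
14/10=7/5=1.40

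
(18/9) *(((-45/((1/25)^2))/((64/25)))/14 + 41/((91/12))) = -1296807/832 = -1558.66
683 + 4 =687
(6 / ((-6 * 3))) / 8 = -1 / 24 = -0.04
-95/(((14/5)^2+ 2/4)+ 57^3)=-4750/9260067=-0.00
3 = 3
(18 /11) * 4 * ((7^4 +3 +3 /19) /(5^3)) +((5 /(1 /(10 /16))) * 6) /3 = 13808677 /104500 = 132.14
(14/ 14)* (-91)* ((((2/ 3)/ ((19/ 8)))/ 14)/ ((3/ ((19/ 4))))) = -26/ 9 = -2.89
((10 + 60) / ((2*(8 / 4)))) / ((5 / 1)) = 3.50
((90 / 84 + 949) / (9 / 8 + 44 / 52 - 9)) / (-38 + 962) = -172913 / 1182027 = -0.15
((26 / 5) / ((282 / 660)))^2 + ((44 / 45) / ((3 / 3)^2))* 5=153.00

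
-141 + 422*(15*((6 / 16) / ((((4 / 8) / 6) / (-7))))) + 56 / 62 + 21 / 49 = -43299023 / 217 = -199534.67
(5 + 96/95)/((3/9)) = 1713/95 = 18.03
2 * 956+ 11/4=7659/4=1914.75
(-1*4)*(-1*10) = 40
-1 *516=-516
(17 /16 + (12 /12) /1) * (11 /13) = 363 /208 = 1.75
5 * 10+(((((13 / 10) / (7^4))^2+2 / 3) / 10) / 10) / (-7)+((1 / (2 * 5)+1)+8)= 71545792250293 / 1210608210000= 59.10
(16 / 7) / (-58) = -8 / 203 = -0.04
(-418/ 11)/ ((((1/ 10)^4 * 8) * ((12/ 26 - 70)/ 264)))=20377500/ 113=180331.86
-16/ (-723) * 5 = 80/ 723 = 0.11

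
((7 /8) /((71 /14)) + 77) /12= 21917 /3408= 6.43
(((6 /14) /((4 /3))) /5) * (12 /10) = 27 /350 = 0.08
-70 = -70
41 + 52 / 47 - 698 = -30827 / 47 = -655.89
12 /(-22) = -6 /11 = -0.55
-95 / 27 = -3.52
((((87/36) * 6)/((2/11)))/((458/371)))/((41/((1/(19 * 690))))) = 118349/984718320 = 0.00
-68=-68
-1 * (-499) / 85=5.87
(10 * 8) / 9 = 80 / 9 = 8.89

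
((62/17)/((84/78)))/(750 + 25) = 13/2975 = 0.00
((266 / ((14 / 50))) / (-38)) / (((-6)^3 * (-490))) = -5 / 21168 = -0.00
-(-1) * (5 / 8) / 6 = 5 / 48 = 0.10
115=115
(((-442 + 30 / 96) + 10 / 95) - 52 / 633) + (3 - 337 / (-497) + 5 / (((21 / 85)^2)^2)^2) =61973699649288752248939 / 172253773850490864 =359781.38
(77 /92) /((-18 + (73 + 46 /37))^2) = 105413 /398411612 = 0.00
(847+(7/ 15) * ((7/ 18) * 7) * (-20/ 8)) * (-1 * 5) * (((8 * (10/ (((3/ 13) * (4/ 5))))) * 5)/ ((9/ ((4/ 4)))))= -740455625/ 729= -1015714.16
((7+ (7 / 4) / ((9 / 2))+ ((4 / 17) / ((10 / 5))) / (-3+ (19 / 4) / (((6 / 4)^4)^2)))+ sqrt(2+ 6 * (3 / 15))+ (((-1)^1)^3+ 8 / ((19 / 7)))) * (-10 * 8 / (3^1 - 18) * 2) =118.22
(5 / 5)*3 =3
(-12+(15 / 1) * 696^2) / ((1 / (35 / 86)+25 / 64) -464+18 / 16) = -5425450240 / 343487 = -15795.21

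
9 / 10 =0.90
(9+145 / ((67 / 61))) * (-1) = -9448 / 67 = -141.01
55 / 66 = 0.83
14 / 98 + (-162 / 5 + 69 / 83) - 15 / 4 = -408743 / 11620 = -35.18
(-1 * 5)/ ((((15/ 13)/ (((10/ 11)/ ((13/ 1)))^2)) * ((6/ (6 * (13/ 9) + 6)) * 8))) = -25/ 3861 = -0.01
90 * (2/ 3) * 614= 36840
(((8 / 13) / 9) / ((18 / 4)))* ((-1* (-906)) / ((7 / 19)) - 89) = 265456 / 7371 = 36.01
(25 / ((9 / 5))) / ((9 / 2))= 3.09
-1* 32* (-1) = 32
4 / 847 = 0.00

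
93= 93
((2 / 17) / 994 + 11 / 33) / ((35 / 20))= 0.19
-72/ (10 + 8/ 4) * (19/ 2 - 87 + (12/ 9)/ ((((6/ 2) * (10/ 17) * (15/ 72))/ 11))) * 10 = 11282/ 5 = 2256.40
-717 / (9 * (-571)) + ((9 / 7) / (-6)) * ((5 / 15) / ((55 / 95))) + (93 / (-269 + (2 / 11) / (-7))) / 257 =6928262141 / 468139072170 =0.01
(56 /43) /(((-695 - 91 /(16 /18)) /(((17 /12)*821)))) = -1563184 /822891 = -1.90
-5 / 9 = -0.56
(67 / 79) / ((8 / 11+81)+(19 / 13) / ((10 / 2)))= 47905 / 4632876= 0.01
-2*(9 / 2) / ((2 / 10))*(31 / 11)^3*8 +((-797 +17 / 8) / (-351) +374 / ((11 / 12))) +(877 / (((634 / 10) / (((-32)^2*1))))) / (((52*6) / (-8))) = -9490734038719 / 1184771016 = -8010.61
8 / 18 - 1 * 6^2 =-320 / 9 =-35.56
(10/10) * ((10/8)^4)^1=625/256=2.44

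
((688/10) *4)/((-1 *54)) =-688/135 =-5.10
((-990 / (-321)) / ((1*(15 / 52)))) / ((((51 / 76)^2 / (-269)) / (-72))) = 14219865088 / 30923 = 459847.53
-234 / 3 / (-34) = 39 / 17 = 2.29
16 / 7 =2.29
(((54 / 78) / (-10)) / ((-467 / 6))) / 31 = 27 / 941005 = 0.00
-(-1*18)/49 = 18/49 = 0.37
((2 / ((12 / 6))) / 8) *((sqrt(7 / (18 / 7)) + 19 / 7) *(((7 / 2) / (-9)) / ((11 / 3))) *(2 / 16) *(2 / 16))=-19 / 33792 - 49 *sqrt(2) / 202752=-0.00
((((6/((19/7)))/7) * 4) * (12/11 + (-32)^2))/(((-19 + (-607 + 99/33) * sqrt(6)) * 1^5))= 270624/24073885 -163456896 * sqrt(6)/457403815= -0.86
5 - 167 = -162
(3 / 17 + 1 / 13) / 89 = 56 / 19669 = 0.00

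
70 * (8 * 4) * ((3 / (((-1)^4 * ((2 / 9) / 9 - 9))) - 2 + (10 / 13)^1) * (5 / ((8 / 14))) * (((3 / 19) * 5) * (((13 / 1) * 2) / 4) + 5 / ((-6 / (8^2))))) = 796510141000 / 538707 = 1478559.11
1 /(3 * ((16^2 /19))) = 19 /768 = 0.02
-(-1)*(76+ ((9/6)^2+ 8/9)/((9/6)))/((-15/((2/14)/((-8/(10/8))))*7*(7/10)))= 21085/889056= 0.02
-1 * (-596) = 596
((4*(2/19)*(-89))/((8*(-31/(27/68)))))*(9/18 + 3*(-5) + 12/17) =-1127007/1361768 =-0.83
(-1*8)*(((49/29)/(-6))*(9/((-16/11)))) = -1617/116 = -13.94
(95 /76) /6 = 5 /24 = 0.21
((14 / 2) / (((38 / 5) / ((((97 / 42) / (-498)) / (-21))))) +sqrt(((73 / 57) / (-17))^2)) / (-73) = -3061981 / 2959070184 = -0.00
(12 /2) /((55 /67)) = 402 /55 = 7.31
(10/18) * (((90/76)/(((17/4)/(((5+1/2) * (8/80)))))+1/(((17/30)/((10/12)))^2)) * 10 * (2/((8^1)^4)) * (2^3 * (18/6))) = 635825/4217088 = 0.15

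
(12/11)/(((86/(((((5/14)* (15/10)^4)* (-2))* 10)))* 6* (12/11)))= -675/9632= -0.07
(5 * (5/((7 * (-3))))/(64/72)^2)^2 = 455625/200704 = 2.27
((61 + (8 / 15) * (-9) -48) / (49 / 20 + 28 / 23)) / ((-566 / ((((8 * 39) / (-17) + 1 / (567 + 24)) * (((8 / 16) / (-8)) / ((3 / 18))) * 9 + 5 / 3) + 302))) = -27710655691 / 19186595148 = -1.44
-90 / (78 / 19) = -285 / 13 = -21.92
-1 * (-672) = 672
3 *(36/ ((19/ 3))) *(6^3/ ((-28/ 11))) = -192456/ 133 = -1447.04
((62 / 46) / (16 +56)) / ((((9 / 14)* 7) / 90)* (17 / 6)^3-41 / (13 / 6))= -780 / 741083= -0.00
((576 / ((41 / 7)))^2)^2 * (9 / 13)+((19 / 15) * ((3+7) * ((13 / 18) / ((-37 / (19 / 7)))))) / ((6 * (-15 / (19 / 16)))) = 23952487576652300749411 / 369917433718560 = 64750902.21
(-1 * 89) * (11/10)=-979/10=-97.90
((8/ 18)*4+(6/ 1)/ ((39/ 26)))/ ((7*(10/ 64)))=1664/ 315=5.28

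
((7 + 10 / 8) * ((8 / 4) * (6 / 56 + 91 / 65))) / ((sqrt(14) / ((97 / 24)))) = 225137 * sqrt(14) / 31360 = 26.86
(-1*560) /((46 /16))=-4480 /23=-194.78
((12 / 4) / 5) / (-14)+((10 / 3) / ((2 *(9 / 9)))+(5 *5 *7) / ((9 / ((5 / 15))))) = 15319 / 1890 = 8.11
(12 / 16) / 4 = 3 / 16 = 0.19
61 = 61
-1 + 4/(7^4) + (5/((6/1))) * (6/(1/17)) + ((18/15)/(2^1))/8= 8074723/96040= 84.08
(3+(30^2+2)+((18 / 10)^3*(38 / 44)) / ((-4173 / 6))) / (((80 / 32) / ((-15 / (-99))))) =3461823548 / 63116625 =54.85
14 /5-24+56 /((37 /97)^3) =250179222 /253265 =987.82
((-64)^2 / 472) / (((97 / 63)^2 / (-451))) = -916489728 / 555131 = -1650.94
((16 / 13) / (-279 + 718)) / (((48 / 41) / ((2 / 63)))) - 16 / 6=-2876246 / 1078623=-2.67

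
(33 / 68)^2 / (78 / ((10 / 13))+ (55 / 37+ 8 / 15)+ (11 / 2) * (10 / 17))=54945 / 24882832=0.00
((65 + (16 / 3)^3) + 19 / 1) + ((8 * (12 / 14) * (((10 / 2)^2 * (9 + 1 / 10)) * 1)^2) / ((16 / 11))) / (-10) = -5219353 / 216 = -24163.67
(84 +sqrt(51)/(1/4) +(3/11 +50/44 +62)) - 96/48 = 4 *sqrt(51) +3199/22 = 173.97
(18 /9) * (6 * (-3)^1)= -36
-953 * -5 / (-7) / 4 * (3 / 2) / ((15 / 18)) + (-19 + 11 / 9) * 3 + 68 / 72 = -90395 / 252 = -358.71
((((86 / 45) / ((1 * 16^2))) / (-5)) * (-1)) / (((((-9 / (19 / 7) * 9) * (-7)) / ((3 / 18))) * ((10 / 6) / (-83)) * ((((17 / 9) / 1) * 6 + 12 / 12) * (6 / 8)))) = -0.00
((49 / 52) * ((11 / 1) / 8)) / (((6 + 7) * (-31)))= -539 / 167648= -0.00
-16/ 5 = -3.20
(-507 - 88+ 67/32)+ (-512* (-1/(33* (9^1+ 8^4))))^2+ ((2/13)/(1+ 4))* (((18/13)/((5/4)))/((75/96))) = -1470906122389510381/2481023593620000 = -592.86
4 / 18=0.22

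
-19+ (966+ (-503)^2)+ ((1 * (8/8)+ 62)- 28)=253991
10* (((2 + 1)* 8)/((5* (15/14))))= 224/5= 44.80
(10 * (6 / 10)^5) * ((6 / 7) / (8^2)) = 729 / 70000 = 0.01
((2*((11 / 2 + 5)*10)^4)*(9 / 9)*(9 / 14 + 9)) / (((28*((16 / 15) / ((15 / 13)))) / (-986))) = -37147049296875 / 416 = -89295791579.03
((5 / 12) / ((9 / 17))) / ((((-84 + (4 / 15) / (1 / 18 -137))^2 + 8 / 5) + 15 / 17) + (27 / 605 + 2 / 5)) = 1562349353125 / 14013344476054368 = 0.00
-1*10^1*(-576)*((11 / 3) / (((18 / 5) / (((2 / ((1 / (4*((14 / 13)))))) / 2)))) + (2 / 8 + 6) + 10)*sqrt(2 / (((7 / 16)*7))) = 96062.92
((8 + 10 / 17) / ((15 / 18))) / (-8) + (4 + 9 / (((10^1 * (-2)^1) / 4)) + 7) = 269 / 34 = 7.91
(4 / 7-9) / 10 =-59 / 70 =-0.84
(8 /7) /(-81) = -0.01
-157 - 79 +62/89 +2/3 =-62648/267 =-234.64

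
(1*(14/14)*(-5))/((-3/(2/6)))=0.56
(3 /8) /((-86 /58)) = -87 /344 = -0.25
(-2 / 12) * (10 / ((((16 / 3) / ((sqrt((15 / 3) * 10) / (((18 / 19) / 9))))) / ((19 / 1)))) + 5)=-9025 * sqrt(2) / 32 - 5 / 6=-399.69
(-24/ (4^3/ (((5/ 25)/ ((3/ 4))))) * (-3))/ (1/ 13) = 39/ 10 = 3.90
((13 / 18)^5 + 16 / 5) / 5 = 32089553 / 47239200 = 0.68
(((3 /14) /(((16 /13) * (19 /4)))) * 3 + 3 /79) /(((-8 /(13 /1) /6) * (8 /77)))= -5334615 /384256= -13.88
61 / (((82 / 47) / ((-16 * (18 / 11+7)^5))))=-177474395825000 / 6603091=-26877472.36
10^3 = 1000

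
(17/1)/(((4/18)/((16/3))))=408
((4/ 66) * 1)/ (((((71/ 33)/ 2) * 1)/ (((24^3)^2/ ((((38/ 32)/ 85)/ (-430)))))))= -447028081459200/ 1349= -331377376915.64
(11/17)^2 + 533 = 533.42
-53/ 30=-1.77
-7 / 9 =-0.78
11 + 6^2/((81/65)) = 39.89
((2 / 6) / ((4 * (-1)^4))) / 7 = 1 / 84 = 0.01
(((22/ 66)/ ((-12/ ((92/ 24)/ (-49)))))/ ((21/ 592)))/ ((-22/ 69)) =-19573/ 101871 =-0.19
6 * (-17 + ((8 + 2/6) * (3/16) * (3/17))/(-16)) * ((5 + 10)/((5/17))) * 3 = -1999593/128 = -15621.82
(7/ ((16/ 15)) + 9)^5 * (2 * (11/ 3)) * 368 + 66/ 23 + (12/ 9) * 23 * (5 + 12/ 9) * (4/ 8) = 16709611976845321/ 6782976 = 2463463231.60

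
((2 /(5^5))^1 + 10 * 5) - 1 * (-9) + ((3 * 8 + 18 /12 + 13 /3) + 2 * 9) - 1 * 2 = 1965637 /18750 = 104.83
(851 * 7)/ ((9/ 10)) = 59570/ 9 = 6618.89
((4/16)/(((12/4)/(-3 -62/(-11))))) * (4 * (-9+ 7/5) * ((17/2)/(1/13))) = -121771/165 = -738.01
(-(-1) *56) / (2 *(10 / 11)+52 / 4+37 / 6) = 3696 / 1385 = 2.67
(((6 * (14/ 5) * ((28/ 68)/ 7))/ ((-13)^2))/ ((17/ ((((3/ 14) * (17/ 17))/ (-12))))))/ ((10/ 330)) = -99/ 488410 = -0.00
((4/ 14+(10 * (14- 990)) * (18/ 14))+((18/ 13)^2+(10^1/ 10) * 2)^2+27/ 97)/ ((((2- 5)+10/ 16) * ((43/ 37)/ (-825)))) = -3123766849123800/ 833895517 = -3745993.10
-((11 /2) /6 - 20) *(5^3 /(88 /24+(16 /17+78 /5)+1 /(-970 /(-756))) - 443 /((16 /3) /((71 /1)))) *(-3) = 11205904256109 /33223616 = 337287.32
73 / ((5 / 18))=1314 / 5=262.80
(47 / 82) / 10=47 / 820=0.06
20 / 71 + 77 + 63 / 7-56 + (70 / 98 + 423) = 225636 / 497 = 454.00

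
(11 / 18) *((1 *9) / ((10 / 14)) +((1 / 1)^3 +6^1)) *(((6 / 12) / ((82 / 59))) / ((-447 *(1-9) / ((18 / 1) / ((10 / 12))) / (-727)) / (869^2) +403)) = 356302328503 / 33322631568220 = 0.01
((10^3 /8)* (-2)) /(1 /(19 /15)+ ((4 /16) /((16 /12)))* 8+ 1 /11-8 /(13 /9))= 1358500 /17161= 79.16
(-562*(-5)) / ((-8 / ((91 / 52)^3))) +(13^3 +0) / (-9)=-2126.59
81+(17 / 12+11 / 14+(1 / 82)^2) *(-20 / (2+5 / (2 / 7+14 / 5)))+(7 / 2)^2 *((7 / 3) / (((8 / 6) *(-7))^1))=65.77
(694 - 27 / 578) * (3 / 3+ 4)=2005525 / 578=3469.77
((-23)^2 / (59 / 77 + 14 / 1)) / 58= 40733 / 65946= 0.62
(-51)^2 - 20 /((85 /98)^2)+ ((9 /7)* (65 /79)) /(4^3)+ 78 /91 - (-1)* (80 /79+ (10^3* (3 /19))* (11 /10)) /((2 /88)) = 9971407521847 /971687360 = 10261.95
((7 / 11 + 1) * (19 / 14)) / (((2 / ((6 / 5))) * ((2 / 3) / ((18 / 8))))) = 13851 / 3080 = 4.50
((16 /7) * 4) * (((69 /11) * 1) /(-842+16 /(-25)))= -18400 /270347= -0.07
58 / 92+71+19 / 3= 10759 / 138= 77.96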